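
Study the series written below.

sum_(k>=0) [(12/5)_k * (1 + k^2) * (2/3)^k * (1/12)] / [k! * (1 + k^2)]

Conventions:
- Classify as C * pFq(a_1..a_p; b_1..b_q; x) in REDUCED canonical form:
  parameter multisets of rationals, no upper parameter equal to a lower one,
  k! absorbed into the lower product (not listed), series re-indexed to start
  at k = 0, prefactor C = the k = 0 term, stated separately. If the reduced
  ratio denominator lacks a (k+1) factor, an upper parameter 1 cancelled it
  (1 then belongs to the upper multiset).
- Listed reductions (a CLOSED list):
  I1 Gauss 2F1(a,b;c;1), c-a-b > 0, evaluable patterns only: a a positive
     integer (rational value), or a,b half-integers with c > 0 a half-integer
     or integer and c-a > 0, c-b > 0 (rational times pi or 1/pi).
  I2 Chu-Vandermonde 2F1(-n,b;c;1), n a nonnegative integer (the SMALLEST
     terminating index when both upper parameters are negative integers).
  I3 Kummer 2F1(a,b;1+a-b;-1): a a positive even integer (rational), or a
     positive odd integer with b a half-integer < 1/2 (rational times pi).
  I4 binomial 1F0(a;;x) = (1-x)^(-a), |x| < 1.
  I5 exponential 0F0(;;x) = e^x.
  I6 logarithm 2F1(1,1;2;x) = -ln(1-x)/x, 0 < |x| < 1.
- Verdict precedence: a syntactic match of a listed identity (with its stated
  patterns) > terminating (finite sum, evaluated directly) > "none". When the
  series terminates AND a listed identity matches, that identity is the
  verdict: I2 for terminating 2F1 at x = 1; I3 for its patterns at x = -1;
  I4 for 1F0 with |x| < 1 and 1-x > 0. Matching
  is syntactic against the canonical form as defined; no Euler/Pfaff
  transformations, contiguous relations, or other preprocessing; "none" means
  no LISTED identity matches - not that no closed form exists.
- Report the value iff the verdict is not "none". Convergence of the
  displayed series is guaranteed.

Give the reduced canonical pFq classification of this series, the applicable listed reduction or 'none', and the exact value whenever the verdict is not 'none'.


With C = 1/12: the canonical form is 1F0(12/5; -; 2/3). Verdict (x = 2/3): the I4 binomial reduction applies (the 1F0 binomial series: exponent -12/5, x = 2/3). Value: (1/12) * (1/3)^(-12/5).

The tell: from the first term 1/12: the factor k^2 + 1 cancels (top and bottom), leaving prefactor 1/12.
Adjacent-term ratio: r(k) = (2/3) * (k+12/5) / [(k+1)] - poly over poly, x = (2/3) from leading terms; C = 1/12 at k = 0.


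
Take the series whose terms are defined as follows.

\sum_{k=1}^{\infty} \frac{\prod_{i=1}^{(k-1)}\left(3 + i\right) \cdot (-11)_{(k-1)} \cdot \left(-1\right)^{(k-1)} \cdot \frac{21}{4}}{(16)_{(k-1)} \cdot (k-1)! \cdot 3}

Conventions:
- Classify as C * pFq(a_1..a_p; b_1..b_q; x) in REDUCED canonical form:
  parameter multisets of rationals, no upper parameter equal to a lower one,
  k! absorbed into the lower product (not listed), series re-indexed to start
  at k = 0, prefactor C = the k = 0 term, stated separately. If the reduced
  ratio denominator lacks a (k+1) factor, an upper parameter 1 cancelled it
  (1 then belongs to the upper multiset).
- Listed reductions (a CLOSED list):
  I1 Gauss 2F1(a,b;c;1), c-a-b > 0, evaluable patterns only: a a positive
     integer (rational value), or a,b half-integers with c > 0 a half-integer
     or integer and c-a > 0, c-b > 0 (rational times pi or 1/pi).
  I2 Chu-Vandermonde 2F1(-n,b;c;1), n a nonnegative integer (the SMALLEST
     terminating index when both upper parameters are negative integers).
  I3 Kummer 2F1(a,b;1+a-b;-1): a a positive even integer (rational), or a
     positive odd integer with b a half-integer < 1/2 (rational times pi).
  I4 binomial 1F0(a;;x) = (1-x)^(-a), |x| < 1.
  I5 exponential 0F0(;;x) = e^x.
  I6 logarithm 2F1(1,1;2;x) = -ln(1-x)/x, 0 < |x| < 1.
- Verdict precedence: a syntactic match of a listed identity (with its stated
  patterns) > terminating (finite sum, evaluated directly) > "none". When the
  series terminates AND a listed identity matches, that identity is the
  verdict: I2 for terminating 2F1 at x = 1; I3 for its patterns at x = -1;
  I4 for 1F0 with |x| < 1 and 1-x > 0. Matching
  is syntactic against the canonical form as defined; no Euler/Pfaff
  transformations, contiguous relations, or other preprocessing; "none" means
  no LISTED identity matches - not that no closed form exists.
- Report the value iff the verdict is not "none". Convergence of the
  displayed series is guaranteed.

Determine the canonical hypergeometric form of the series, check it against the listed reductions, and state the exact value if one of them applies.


Structural cue: t_0 = \frac{7}{4} here, and the running product (prefactor 7/4) telescopes to a rising factorial.
Term ratio: r(k) = -1 * (k-11) (k+4) / [(k+16) (k+1)] - rational; roots negated = parameters, x = -1, C = \frac{7}{4}.

The series (x = -1) is 2F1: upper {-11, 4}, lower {16}, prefactor \frac{7}{4}. Verdict: Kummer (I3) applies (x = -1; c = 16 equals 1+a-b for upper {-11, 4}: listed pattern). Sum: \frac{245}{8}.


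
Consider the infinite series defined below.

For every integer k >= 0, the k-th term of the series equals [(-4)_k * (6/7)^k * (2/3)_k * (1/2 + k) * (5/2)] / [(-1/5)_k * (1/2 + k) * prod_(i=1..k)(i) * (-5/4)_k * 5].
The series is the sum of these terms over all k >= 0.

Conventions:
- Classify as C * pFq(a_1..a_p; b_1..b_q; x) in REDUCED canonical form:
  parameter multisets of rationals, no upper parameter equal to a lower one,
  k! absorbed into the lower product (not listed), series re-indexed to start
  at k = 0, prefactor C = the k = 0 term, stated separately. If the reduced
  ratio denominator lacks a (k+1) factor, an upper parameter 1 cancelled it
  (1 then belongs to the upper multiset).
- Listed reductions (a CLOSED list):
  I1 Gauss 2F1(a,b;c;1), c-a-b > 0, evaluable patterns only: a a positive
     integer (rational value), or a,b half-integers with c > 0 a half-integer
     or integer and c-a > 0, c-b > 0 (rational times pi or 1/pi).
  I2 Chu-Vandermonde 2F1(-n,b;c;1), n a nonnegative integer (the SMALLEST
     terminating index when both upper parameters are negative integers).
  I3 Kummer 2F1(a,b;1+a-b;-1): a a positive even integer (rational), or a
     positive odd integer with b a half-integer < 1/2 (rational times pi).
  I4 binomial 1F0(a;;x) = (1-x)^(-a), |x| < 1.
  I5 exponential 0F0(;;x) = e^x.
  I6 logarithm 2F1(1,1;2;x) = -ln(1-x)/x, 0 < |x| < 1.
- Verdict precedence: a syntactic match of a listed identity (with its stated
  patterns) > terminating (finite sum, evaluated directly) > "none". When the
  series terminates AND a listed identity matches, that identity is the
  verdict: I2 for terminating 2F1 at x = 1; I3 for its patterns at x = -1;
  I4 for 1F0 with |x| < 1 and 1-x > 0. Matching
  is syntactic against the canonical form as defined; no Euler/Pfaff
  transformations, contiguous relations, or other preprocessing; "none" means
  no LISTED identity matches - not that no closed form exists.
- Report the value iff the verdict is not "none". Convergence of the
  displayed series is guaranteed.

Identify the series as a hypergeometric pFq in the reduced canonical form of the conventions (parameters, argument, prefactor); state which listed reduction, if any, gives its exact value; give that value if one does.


The series (x = 6/7) is 2F2: upper {-4, 2/3}, lower {-5/4, -1/5}, prefactor 1/2. Verdict: terminating - upper parameter -4 makes this a finite sum (last index 4), evaluated exactly. Sum: -4680397/705894.

First insight: t_0 being 1/2, the constant factors (prefactor 1/2) combine into one prefactor.
Consecutive-term ratio: r(k) = (6/7) * (k-4) (k+2/3) / [(k-5/4) (k-1/5) (k+1)] - rational; roots negated = parameters, x = (6/7), C = 1/2.


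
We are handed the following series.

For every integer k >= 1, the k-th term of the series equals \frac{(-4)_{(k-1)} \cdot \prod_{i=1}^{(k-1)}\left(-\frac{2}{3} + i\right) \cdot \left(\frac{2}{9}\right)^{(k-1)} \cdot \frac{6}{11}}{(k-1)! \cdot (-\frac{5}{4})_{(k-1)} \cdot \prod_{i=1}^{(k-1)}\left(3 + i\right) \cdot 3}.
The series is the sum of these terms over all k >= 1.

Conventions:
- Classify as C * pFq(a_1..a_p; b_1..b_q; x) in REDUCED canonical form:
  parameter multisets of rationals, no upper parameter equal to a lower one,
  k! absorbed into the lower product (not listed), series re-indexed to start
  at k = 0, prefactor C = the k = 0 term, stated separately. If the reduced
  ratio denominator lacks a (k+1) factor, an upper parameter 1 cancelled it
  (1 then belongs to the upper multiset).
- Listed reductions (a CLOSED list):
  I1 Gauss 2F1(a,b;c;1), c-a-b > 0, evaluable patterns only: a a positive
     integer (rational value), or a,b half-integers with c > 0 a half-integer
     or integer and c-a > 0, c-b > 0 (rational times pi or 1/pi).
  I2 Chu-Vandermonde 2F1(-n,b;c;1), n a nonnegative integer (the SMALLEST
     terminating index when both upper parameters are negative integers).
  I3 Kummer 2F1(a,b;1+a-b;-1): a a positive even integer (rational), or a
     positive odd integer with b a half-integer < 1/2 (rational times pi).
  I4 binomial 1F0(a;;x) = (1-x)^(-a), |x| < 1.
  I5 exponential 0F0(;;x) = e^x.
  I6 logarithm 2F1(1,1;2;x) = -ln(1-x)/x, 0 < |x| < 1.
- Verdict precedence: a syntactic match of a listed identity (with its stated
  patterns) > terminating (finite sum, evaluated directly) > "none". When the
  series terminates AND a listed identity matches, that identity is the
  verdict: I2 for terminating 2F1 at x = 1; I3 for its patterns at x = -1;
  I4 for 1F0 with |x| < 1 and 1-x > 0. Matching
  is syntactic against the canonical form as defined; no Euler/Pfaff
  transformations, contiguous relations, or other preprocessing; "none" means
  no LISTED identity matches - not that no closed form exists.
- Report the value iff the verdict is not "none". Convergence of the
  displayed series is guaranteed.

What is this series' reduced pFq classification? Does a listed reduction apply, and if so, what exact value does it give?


The series (x = \frac{2}{9}) is 2F2: upper {-4, \frac{1}{3}}, lower {-\frac{5}{4}, 4}, prefactor \frac{2}{11}. Verdict: terminating - upper -4 stops the sum at k = 4; the 5 terms are added exactly. Sum: \frac{1805844862}{9207215325}.

Key step: from the first term \frac{2}{11}: the lower running product (C = 2/11, x = 2/9) is a rising factorial.
Ratio: r(k) = \frac{2}{9} * (k-4) (k+\frac{1}{3}) / [(k-\frac{5}{4}) (k+4) (k+1)] - rational in k. x = \frac{2}{9}; t_0 = \frac{2}{11}; negate the roots.


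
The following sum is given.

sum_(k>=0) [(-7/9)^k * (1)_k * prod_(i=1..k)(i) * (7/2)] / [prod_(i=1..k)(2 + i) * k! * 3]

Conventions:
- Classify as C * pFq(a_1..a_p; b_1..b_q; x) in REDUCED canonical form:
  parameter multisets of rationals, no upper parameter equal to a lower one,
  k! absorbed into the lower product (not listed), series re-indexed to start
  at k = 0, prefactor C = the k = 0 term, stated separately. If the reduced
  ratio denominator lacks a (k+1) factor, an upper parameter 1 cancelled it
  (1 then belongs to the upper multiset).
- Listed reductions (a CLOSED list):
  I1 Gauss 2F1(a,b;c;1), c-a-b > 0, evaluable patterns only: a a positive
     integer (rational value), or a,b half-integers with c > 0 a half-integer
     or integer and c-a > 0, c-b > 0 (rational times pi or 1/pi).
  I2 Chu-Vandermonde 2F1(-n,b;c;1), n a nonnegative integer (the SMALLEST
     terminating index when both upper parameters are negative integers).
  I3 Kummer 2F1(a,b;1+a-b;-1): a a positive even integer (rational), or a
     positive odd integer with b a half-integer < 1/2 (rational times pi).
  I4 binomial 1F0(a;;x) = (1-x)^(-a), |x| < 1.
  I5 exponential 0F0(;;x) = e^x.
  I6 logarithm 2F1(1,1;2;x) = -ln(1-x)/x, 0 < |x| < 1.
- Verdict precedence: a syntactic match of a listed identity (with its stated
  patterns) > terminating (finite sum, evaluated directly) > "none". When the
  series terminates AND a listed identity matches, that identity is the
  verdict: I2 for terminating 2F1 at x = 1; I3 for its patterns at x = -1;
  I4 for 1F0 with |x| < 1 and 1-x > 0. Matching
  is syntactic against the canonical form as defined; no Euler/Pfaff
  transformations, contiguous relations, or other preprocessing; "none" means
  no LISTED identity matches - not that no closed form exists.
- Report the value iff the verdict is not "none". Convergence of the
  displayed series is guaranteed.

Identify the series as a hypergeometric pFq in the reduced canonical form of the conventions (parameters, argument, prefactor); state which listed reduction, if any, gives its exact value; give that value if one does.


At argument -7/9: a 2F1 with upper {1, 1}, lower {3}, scaled by C = 7/6. Verdict: none (x = -7/9): each listed identity misses the multisets {1, 1} ; {3}.

The tell: x = (-7/9) and the constant factors (C = 7/6, x = -7/9) combine into one prefactor.
Term ratio: r(k) = (-7/9) * (k+1) (k+1) / [(k+3) (k+1)] - rational; roots negated = parameters, x = (-7/9), C = 7/6.


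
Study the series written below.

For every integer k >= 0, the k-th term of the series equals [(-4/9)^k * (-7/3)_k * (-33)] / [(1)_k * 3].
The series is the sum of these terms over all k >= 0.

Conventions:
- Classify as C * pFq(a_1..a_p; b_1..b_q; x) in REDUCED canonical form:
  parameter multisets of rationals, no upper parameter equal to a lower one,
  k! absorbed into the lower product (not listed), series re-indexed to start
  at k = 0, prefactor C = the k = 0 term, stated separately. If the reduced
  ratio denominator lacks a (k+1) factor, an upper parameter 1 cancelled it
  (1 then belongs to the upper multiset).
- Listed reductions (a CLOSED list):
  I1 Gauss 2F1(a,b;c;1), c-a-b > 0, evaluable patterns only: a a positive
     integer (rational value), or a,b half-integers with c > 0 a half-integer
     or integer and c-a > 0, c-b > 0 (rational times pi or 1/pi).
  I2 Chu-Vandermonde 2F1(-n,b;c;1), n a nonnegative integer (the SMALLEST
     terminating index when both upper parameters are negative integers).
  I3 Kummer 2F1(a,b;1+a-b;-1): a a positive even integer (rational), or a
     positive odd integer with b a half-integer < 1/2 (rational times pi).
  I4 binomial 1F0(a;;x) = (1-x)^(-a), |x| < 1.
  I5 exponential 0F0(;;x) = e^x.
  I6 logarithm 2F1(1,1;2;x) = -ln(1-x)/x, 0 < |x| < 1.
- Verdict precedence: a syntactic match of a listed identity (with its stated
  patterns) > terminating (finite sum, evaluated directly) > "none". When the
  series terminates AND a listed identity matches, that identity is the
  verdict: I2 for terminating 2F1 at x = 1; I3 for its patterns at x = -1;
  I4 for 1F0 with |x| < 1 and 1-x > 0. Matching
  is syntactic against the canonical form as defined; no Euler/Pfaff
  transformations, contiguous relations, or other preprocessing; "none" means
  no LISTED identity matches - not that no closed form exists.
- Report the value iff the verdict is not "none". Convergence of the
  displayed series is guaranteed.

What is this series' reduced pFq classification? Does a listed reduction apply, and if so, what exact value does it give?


With C = -11: the canonical form is 1F0(-7/3; -; -4/9). Verdict at x = -4/9: the binomial series (I4) matches (the 1F0 binomial series: exponent 7/3, x = -4/9). Its exact value is (-11) * (13/9)^(7/3).

Key step: t_0 being -11, the constant factors (C = -11, x = -4/9) combine into one prefactor.
Ratio: r(k) = (-4/9) * (k-7/3) / [(k+1)] - poly over poly, x = (-4/9) from leading terms; C = -11 at k = 0.


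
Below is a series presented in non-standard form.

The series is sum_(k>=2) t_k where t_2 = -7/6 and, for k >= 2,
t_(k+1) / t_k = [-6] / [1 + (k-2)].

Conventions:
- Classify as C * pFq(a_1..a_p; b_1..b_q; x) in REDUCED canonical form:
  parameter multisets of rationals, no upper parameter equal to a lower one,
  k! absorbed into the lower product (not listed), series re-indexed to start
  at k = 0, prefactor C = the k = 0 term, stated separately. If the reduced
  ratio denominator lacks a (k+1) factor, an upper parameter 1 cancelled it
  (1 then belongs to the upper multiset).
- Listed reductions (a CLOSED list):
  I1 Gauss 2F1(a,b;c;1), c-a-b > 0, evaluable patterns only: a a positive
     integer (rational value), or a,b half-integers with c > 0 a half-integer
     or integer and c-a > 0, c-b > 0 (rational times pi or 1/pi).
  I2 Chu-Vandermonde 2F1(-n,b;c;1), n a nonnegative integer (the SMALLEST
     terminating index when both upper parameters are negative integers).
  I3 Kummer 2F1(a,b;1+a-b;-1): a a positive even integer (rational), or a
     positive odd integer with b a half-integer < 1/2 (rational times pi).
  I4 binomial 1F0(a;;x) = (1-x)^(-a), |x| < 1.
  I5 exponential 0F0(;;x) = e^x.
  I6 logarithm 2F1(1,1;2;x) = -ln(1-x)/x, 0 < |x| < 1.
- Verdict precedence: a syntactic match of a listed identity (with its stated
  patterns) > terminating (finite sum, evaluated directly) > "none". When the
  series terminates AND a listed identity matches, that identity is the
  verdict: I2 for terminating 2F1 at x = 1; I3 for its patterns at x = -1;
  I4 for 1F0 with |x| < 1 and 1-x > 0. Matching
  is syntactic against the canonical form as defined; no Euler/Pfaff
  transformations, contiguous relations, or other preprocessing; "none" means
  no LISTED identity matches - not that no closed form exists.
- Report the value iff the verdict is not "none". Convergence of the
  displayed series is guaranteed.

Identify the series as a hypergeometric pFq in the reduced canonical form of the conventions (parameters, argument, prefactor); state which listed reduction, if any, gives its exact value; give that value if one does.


This is -7/6 * 0F0(-; -; -6) in reduced canonical form. Verdict: exponential (I5) fires (the 0F0 exponential series at x = -6). Sum: (-7/6) * e^(-6).

Structural cue: from the first term -7/6: factor the ratio over Q (C = -7/6): negated roots = parameters.
Term ratio: r(k) = (-6) * 1 / [(k+1)] ; factor over Q: parameters, x = (-6), and C = -7/6.


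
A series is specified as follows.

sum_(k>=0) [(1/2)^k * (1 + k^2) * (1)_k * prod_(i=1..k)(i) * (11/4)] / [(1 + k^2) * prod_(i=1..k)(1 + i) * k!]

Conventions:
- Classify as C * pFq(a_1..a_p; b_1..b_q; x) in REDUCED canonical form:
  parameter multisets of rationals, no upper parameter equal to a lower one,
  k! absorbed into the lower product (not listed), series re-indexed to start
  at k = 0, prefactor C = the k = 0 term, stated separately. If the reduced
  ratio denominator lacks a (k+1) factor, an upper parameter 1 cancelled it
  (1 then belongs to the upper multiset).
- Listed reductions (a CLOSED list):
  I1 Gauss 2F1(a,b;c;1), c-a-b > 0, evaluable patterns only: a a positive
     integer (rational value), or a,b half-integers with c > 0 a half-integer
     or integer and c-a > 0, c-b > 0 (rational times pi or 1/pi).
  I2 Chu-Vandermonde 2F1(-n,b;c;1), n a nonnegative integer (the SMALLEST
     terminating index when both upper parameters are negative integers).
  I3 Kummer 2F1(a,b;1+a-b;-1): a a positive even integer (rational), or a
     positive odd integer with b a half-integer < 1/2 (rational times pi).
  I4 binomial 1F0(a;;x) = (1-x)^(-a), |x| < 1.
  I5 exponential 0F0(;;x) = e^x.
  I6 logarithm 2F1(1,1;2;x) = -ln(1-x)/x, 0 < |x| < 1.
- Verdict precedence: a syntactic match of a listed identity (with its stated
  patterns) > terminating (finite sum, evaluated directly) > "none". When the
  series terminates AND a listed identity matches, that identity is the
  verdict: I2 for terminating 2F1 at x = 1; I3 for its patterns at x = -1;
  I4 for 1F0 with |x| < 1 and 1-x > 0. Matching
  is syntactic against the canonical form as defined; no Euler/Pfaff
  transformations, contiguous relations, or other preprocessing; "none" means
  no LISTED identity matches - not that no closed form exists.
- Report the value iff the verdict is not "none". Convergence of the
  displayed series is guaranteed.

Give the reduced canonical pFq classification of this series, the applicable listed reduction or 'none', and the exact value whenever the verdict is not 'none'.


With C = 11/4: the canonical form is 2F1(1, 1; 2; 1/2). Verdict: the I6 logarithm reduction matches (the logarithm: parameters (1,1;2), x = 1/2). Hence: (-11/2) * ln(1/2).

Structural cue: with t_0 = 11/4, the running product (prefactor 11/4) telescopes to a rising factorial.
Consecutive-term ratio: r(k) = (1/2) * (k+1) (k+1) / [(k+2) (k+1)] - rational in k, leading ratio (1/2); with t_0 = 11/4, classification follows.


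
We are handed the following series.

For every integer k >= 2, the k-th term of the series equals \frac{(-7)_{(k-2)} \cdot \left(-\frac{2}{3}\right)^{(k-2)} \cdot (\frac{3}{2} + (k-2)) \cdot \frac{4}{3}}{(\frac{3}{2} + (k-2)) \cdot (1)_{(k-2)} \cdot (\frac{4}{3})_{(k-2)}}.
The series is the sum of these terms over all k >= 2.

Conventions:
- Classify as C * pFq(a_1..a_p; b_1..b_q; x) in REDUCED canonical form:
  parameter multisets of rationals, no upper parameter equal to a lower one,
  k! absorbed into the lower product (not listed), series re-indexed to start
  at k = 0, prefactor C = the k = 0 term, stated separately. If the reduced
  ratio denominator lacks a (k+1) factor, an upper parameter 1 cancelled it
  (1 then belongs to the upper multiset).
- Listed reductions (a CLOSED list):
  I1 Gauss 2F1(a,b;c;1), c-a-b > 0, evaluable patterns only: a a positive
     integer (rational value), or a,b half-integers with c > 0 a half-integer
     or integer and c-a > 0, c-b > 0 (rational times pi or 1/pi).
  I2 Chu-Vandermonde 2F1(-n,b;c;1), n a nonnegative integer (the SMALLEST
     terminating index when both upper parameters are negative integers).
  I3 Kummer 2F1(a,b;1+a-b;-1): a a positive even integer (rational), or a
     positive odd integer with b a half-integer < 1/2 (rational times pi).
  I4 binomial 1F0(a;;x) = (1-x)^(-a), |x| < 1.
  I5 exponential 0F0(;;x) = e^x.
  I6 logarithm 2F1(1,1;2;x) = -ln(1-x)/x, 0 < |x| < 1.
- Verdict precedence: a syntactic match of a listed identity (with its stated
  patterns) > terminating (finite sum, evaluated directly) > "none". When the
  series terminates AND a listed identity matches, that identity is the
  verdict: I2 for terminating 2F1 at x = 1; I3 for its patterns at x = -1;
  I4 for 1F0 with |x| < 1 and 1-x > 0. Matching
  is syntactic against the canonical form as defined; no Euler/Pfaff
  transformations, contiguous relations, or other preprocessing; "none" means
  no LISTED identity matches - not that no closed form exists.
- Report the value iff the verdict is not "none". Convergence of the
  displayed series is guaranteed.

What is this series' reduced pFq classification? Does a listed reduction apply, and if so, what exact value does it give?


Reduced: x = -\frac{2}{3}, 1F1, upper = {-7}, lower = {\frac{4}{3}}, C = \frac{4}{3}. Verdict: terminating - upper -7 stops the sum at k = 7; the 8 terms are added exactly. Exact value: \frac{219753}{19019}.

Structural cue: with t_0 = \frac{4}{3}, (1)_k (prefactor 4/3) is k! itself.
Consecutive-term ratio: r(k) = -\frac{2}{3} * (k-7) / [(k+\frac{4}{3}) (k+1)] - rational in k. x = -\frac{2}{3}; t_0 = \frac{4}{3}; negate the roots.


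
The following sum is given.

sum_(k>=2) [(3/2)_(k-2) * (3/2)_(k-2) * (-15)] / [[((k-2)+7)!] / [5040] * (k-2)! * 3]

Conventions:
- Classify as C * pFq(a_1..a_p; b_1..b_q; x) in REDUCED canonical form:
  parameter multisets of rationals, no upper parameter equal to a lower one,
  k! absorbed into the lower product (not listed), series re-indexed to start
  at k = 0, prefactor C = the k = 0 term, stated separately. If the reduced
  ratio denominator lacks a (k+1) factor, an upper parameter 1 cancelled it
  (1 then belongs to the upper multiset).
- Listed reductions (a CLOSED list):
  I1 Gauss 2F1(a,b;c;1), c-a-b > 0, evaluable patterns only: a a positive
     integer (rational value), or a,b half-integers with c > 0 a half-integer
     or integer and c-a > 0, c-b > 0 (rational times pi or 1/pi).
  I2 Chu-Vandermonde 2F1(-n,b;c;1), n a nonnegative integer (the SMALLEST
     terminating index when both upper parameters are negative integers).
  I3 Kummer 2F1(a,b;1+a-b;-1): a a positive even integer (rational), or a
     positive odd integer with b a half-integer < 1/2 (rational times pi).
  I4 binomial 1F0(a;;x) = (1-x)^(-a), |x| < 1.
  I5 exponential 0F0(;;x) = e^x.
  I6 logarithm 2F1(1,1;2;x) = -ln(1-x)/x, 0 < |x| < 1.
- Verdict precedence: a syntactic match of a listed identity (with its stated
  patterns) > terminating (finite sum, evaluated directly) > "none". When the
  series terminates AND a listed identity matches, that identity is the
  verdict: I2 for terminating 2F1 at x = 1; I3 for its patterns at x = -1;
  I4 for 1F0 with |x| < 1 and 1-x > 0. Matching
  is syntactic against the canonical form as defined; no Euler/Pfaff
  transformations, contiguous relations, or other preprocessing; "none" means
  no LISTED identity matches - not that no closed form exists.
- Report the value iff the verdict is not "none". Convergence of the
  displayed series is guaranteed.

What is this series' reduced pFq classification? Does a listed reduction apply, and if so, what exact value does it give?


Classification (C = -5): 2F1 with upper {3/2, 3/2}, lower {8}, argument x = 1. Verdict: the half-integer Gauss pattern (I1) fires (x = 1; upper {3/2, 3/2} half-integers, c = 8 in the evaluable pattern). Sum: (-524288/22869) / pi.

First insight: t_0 being -5, the denominator's factorial ratio (C = -5) is a lower Pochhammer.
Ratio: r(k) = 1 * (k+3/2) (k+3/2) / [(k+8) (k+1)] - rational in k, leading ratio 1; with t_0 = -5, classification follows.


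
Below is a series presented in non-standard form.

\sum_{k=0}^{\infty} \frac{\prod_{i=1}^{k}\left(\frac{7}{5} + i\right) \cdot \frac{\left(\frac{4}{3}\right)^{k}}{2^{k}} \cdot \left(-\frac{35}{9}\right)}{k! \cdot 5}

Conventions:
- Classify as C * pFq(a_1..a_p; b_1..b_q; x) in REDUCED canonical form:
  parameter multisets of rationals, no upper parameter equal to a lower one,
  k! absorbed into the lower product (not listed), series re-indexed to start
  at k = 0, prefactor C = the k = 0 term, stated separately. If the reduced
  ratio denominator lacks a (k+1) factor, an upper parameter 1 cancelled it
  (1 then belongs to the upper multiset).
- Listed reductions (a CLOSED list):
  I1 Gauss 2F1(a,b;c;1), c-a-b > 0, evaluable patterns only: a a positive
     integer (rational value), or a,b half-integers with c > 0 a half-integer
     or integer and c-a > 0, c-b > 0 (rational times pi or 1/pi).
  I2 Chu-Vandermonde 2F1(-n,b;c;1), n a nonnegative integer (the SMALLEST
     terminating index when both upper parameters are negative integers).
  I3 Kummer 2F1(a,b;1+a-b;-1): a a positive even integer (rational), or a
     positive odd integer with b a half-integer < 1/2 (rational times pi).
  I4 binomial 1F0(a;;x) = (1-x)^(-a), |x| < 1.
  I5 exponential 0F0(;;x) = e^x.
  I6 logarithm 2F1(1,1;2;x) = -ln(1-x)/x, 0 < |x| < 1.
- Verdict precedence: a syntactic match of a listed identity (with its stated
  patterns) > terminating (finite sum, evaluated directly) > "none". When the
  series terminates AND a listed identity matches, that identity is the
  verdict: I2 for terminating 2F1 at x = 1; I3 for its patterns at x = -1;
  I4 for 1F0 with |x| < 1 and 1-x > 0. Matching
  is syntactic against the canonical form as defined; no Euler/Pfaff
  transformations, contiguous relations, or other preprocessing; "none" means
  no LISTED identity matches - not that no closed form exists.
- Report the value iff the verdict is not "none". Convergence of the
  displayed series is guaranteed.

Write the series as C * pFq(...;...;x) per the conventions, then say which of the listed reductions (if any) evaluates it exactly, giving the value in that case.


Classification (C = -\frac{7}{9}): 1F0 with upper {\frac{12}{5}}, lower {-}, argument x = \frac{2}{3}. Verdict (x = \frac{2}{3}): the I4 binomial reduction applies (the 1F0 binomial series: exponent -12/5, x = \frac{2}{3}). Its exact value is \left(-\frac{7}{9}\right) \cdot \left(\frac{1}{3}\right)^{-\frac{12}{5}}.

Structural cue: with t_0 = -\frac{7}{9}, the constant factors (C = -7/9) combine into one prefactor.
Term ratio: r(k) = \frac{2}{3} * (k+\frac{12}{5}) / [(k+1)] - rational in k. x = \frac{2}{3}; t_0 = -\frac{7}{9}; negate the roots.


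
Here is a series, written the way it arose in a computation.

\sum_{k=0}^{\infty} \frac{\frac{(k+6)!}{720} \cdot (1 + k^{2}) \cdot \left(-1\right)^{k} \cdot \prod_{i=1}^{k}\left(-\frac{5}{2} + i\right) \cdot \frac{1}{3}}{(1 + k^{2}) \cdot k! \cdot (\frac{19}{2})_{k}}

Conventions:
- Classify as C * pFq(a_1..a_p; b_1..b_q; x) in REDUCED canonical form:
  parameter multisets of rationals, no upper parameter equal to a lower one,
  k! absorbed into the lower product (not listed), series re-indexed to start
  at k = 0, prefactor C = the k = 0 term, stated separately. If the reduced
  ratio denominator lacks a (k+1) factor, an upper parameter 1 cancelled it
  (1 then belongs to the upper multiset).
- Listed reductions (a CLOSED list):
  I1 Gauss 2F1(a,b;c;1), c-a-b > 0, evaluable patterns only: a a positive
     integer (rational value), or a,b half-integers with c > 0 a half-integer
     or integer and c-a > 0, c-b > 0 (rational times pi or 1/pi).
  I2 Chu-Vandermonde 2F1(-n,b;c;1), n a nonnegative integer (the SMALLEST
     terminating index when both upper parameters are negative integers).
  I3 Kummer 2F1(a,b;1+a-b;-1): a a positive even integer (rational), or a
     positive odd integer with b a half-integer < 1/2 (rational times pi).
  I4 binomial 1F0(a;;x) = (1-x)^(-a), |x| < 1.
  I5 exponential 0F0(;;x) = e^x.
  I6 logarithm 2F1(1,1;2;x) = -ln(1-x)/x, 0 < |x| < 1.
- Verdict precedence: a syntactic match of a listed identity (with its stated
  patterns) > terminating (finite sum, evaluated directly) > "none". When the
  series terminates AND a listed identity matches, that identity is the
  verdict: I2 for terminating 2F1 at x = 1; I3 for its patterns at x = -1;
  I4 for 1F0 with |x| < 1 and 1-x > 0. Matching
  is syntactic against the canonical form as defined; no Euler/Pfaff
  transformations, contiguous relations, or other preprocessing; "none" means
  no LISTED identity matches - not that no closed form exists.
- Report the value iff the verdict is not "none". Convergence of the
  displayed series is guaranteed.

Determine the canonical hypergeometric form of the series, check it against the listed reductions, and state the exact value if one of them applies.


Reduced: x = -1, 2F1, upper = {-\frac{3}{2}, 7}, lower = {\frac{19}{2}}, C = \frac{1}{3}. Verdict at x = -1: the Kummer evaluation I3 matches (x = -1; c = \frac{19}{2} equals 1+a-b for upper {-\frac{3}{2}, 7}: listed pattern). Value: \frac{255255}{1048576} \cdot \pi.

Structural cue: t_0 being \frac{1}{3}, the factorial ratio (prefactor 1/3) (k+a-1)!/(a-1)! is a rising factorial (a)_k.
Adjacent-term ratio: r(k) = -1 * (k-\frac{3}{2}) (k+7) / [(k+\frac{19}{2}) (k+1)] - rational; roots negated = parameters, x = -1, C = \frac{1}{3}.


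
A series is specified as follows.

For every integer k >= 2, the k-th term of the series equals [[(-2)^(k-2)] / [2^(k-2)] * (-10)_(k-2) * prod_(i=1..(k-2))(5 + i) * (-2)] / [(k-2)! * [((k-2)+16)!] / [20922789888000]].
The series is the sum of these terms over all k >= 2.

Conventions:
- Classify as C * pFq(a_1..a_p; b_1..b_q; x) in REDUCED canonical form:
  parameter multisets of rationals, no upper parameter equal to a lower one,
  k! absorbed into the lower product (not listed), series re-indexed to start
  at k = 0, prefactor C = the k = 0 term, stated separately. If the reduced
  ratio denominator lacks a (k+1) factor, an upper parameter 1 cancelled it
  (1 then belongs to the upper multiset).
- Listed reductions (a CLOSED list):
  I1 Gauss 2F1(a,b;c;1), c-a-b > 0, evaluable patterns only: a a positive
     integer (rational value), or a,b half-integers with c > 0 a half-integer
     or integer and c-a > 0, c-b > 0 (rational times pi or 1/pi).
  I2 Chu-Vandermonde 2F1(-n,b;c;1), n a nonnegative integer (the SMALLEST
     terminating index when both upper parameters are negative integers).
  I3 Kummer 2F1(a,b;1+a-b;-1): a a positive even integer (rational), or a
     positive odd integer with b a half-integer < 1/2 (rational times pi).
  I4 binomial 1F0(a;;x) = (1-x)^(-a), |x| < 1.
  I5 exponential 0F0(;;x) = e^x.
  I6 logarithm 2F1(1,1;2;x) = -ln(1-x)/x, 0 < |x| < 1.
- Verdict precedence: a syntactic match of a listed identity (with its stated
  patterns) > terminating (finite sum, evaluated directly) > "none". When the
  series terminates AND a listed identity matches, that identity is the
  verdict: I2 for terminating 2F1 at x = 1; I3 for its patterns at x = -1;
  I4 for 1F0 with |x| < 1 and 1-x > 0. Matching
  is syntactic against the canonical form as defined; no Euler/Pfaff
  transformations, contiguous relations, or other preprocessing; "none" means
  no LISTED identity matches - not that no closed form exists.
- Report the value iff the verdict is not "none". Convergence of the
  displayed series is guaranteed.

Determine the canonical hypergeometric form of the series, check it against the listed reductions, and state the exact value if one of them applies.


Reduced: x = -1, 2F1, upper = {-10, 6}, lower = {17}, C = -2. Verdict at x = -1: Kummer (I3) matches (x = -1; c = 17 equals 1+a-b for upper {-10, 6}: listed pattern). Hence: -56.

Key step: with t_0 = -2, the denominator's factorial ratio (C = -2) is a lower Pochhammer.
Consecutive-term ratio: r(k) = (-1) * (k-10) (k+6) / [(k+17) (k+1)] - rational; roots negated = parameters, x = (-1), C = -2.


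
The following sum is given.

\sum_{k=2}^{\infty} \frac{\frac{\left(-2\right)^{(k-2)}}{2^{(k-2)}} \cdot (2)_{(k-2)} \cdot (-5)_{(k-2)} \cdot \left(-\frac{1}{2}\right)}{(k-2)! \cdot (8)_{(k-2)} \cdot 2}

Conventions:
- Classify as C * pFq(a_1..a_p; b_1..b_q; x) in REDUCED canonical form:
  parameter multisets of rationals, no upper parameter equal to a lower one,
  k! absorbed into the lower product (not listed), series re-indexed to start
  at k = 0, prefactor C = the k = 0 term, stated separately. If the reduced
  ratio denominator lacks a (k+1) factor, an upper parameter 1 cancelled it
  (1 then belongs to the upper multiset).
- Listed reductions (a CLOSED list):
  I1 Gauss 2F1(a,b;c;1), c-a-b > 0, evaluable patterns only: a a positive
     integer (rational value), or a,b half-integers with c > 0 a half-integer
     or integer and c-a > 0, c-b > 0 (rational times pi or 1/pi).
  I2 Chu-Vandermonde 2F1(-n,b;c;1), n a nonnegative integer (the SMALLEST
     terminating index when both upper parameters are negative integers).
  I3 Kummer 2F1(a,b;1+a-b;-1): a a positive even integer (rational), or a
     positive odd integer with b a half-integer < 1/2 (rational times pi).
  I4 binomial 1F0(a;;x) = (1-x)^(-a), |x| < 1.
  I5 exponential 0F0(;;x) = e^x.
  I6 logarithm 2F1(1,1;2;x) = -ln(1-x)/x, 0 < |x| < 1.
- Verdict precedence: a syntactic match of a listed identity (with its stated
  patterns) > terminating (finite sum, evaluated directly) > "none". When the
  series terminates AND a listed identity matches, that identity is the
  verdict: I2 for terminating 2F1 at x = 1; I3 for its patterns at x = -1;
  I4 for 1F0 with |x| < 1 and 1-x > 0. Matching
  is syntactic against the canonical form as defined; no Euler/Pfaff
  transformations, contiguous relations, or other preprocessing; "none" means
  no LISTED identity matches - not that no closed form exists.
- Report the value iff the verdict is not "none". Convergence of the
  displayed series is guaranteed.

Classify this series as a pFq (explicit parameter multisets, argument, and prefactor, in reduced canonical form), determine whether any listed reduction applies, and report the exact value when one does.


At argument -1: a 2F1 with upper {-5, 2}, lower {8}, scaled by C = -\frac{1}{4}. Verdict (x = -1): Kummer (I3) applies (x = -1; c = 8 equals 1+a-b for upper {-5, 2}: listed pattern). Its exact value is -\frac{7}{8}.

Key step: with t_0 = -\frac{1}{4}, the constant factors (prefactor -1/4) combine into one prefactor.
Ratio: r(k) = -1 * (k-5) (k+2) / [(k+8) (k+1)] - poly over poly, x = -1 from leading terms; C = -\frac{1}{4} at k = 0.


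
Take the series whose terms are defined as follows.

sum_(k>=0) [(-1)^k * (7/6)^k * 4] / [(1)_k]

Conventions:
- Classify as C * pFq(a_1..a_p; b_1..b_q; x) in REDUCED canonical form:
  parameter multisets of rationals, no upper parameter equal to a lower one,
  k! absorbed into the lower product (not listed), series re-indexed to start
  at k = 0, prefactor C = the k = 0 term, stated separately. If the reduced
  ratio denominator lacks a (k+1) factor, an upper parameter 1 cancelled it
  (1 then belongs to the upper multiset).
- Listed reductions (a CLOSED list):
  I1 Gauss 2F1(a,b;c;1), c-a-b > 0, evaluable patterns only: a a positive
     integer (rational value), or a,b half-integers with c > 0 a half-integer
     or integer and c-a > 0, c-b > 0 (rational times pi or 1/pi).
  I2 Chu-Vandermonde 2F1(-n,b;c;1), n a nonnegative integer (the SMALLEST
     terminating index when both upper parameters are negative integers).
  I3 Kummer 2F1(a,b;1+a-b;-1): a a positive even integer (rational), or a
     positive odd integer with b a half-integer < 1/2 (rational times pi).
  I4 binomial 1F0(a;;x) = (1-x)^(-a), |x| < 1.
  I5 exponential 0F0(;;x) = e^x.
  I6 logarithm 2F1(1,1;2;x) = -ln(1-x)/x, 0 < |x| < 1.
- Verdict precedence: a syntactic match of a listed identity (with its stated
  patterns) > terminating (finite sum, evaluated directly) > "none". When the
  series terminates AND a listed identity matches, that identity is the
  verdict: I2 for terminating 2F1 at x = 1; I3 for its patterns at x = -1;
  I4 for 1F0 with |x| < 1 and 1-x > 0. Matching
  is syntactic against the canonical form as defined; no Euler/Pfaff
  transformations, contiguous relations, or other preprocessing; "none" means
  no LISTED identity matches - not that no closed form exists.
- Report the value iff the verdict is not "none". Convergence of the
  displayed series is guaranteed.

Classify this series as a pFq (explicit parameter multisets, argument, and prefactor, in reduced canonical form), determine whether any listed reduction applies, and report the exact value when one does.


Canonical form: C = 4 times 0F0 with upper {-}, lower {-}, x = -7/6. Verdict: the I5 exponential reduction matches (the 0F0 exponential series at x = -7/6). Value: 4 * e^(-7/6).

Structural cue: x = (-7/6) and (1)_k (C = 4) is k! itself.
Step ratio: r(k) = (-7/6) * 1 / [(k+1)] - poly over poly, x = (-7/6) from leading terms; C = 4 at k = 0.


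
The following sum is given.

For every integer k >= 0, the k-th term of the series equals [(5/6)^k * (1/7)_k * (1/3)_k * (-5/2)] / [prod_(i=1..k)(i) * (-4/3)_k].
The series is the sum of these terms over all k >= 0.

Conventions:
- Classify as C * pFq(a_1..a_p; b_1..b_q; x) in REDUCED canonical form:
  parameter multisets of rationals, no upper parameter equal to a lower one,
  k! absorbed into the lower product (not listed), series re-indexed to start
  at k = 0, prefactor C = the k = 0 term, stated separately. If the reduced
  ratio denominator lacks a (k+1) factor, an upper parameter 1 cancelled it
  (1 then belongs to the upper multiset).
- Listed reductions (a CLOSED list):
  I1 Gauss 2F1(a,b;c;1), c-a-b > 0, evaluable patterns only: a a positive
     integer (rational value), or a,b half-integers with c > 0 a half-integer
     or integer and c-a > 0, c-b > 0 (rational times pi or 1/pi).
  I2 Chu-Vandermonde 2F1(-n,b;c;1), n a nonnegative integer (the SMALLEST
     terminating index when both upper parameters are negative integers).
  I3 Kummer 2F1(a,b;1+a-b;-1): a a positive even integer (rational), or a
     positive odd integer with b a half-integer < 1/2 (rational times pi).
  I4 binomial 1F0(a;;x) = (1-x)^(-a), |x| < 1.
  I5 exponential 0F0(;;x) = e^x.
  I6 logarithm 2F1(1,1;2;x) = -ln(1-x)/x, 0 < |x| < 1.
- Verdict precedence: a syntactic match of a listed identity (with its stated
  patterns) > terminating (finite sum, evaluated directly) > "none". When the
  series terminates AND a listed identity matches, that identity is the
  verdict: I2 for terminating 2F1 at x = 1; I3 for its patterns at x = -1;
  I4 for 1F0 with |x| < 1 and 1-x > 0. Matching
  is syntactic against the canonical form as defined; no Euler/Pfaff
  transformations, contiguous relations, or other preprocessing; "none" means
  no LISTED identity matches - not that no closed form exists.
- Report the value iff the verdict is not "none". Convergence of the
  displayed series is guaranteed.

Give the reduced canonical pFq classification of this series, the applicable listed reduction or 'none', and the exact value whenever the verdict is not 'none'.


Prefactor -5/2, argument 5/6: 2F1 with upper {1/7, 1/3} over lower {-4/3}. Verdict: none. Every listed pattern misses the 2F1 form at 5/6, upper {1/7, 1/3}.

Key observation: t_0 = -5/2 here, and the product of the first k integers (prefactor -5/2) is k!.
Adjacent-term ratio: r(k) = (5/6) * (k+1/7) (k+1/3) / [(k-4/3) (k+1)] - rational in k. x = (5/6); t_0 = -5/2; negate the roots.
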